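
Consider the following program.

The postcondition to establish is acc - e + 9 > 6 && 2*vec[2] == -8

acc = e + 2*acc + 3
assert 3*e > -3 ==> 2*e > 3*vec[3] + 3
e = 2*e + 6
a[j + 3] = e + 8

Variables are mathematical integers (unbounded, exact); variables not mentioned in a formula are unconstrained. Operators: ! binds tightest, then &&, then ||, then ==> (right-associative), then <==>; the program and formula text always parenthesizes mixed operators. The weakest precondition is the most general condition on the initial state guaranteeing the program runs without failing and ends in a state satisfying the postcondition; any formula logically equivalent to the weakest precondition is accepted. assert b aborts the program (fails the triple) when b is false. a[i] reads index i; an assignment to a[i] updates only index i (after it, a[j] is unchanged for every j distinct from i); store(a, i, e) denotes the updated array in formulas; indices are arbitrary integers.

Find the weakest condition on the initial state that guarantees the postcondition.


Working backward. After the program, the postcondition acc - e + 9 > 6 && 2*vec[2] == -8 must hold; in canonical form it is acc > e - 3 && 2*vec[2] == -8.
Before a[j + 3] := e + 8: acc > e - 3 && 2*vec[2] == -8
Before e := 2*e + 6: acc > 2*e + 3 && 2*vec[2] == -8
Before assert 3*e > -3 ==> 2*e > 3*vec[3] + 3: (3*e > -3 ==> 2*e > 3*vec[3] + 3) && acc > 2*e + 3 && 2*vec[2] == -8
Before acc := e + 2*acc + 3: (3*e > -3 ==> 2*e > 3*vec[3] + 3) && 2*acc > e && 2*vec[2] == -8
Answer: WP = (3*e > -3 ==> 2*e > 3*vec[3] + 3) && 2*acc > e && 2*vec[2] == -8


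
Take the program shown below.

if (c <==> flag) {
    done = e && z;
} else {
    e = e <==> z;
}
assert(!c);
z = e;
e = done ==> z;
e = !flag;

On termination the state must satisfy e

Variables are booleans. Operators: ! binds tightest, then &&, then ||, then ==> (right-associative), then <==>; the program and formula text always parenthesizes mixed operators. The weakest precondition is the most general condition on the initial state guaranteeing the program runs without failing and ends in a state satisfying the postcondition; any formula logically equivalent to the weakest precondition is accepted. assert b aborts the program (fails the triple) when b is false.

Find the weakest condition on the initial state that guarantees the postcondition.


Working backward. After the program, e must hold.
Before e := !flag: !flag
Before e := done ==> z: !flag
Before z := e: !flag
Before assert !c: (!c) && (!flag)
Then branch requires (!c) && (!flag); else branch requires (!c) && (!flag).
Before the if: ((c <==> flag) ==> ((!c) && (!flag))) && ((!(c <==> flag)) ==> ((!c) && (!flag)))
Answer: WP = ((c <==> flag) ==> ((!c) && (!flag))) && ((!(c <==> flag)) ==> ((!c) && (!flag)))


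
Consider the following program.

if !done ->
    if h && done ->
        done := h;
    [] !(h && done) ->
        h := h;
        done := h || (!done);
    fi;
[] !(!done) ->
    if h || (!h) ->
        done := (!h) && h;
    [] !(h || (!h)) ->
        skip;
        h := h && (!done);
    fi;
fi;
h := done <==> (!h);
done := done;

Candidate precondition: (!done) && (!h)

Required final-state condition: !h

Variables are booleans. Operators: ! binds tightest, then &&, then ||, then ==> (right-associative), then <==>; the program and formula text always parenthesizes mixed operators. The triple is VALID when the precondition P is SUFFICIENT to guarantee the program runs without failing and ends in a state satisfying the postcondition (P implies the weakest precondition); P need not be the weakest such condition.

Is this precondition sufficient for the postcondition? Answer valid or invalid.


Working backward. After the program, !h must hold.
Before done := done: !h
Before h := done <==> (!h): !(done <==> (!h))
Then branch requires ((h && done) ==> (!(h <==> (!h)))) && ((!(h && done)) ==> (!((h || (!done)) <==> (!h)))); else branch requires !h.
Before the if: ((!done) ==> (((h && done) ==> (!(h <==> (!h)))) && ((!(h && done)) ==> (!((h || (!done)) <==> (!h)))))) && (done ==> (!h))
The weakest precondition is ((!done) ==> (((h && done) ==> (!(h <==> (!h)))) && ((!(h && done)) ==> (!((h || (!done)) <==> (!h)))))) && (done ==> (!h)).
Check whether (!done) && (!h) implies it.
Countermodel: at the initial state done = false, h = false, the precondition holds but the weakest precondition fails.
Answer: invalid


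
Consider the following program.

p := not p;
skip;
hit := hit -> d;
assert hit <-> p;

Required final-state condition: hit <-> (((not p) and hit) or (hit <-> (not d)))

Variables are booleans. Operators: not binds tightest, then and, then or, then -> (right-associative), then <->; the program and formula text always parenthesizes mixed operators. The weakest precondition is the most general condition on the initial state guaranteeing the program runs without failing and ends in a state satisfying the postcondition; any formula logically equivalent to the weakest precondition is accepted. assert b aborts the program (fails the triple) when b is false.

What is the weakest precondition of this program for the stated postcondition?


Working backward. After the program, hit <-> (((not p) and hit) or (hit <-> (not d))) must hold.
Before assert hit <-> p: (hit <-> p) and (hit <-> (((not p) and hit) or (hit <-> (not d))))
Before hit := hit -> d: ((hit -> d) <-> p) and ((hit -> d) <-> (((not p) and (hit -> d)) or ((hit -> d) <-> (not d))))
Before skip: ((hit -> d) <-> p) and ((hit -> d) <-> (((not p) and (hit -> d)) or ((hit -> d) <-> (not d))))
Before p := not p: ((hit -> d) <-> (not p)) and ((hit -> d) <-> ((p and (hit -> d)) or ((hit -> d) <-> (not d))))
Answer: WP = ((hit -> d) <-> (not p)) and ((hit -> d) <-> ((p and (hit -> d)) or ((hit -> d) <-> (not d))))


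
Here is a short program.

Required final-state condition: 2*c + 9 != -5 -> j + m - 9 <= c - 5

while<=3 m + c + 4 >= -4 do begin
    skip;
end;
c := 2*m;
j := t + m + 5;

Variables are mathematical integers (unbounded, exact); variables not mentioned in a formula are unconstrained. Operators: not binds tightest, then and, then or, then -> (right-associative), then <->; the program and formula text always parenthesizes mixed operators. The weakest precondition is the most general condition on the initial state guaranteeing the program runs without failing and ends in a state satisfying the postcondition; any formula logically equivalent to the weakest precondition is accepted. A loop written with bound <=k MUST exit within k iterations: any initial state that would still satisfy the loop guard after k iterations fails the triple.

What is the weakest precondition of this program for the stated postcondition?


Working backward. After the program, the postcondition 2*c + 9 != -5 -> j + m - 9 <= c - 5 must hold; in canonical form it is 2*c != -14 -> j + m <= c + 4.
Before j := t + m + 5: 2*c != -14 -> 2*m + t <= c - 1
Before c := 2*m: 4*m != -14 -> t <= -1
Before the loop (bound <=3), unroll the exhaustion recursion (WP_0 = exit-now case; WP_j = one more guarded iteration, up to j = 3):
  WP_0: (not (c + m >= -8)) and (4*m != -14 -> t <= -1)
  WP_1: (c + m >= -8 -> ((not (c + m >= -8)) and (4*m != -14 -> t <= -1))) and ((not (c + m >= -8)) -> (4*m != -14 -> t <= -1))
  WP_2: (c + m >= -8 -> ((c + m >= -8 -> ((not (c + m >= -8)) and (4*m != -14 -> t <= -1))) and ((not (c + m >= -8)) -> (4*m != -14 -> t <= -1)))) and ((not (c + m >= -8)) -> (4*m != -14 -> t <= -1))
  WP_3: (c + m >= -8 -> ((c + m >= -8 -> ((c + m >= -8 -> ((not (c + m >= -8)) and (4*m != -14 -> t <= -1))) and ((not (c + m >= -8)) -> (4*m != -14 -> t <= -1)))) and ((not (c + m >= -8)) -> (4*m != -14 -> t <= -1)))) and ((not (c + m >= -8)) -> (4*m != -14 -> t <= -1))
So before the loop: (c + m >= -8 -> ((c + m >= -8 -> ((c + m >= -8 -> ((not (c + m >= -8)) and (4*m != -14 -> t <= -1))) and ((not (c + m >= -8)) -> (4*m != -14 -> t <= -1)))) and ((not (c + m >= -8)) -> (4*m != -14 -> t <= -1)))) and ((not (c + m >= -8)) -> (4*m != -14 -> t <= -1))
Answer: WP = (c + m >= -8 -> ((c + m >= -8 -> ((c + m >= -8 -> ((not (c + m >= -8)) and (4*m != -14 -> t <= -1))) and ((not (c + m >= -8)) -> (4*m != -14 -> t <= -1)))) and ((not (c + m >= -8)) -> (4*m != -14 -> t <= -1)))) and ((not (c + m >= -8)) -> (4*m != -14 -> t <= -1))


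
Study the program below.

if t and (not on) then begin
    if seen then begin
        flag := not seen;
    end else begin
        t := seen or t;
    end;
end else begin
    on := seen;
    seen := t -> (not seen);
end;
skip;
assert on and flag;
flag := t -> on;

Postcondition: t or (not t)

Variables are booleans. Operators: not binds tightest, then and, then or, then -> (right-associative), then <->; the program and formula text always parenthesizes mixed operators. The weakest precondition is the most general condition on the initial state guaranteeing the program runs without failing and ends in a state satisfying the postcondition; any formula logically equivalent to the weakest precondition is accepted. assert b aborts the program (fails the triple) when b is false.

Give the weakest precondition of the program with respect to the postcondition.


Working backward. After the program, the postcondition t or (not t) must hold; in canonical form it is true.
Before flag := t -> on: true
Before assert on and flag: on and flag
Before skip: on and flag
Then branch requires (seen -> (on and (not seen))) and ((not seen) -> (on and flag)); else branch requires seen and flag.
Before the if: ((t and (not on)) -> ((seen -> (on and (not seen))) and ((not seen) -> (on and flag)))) and ((not (t and (not on))) -> (seen and flag))
Answer: WP = ((t and (not on)) -> ((seen -> (on and (not seen))) and ((not seen) -> (on and flag)))) and ((not (t and (not on))) -> (seen and flag))


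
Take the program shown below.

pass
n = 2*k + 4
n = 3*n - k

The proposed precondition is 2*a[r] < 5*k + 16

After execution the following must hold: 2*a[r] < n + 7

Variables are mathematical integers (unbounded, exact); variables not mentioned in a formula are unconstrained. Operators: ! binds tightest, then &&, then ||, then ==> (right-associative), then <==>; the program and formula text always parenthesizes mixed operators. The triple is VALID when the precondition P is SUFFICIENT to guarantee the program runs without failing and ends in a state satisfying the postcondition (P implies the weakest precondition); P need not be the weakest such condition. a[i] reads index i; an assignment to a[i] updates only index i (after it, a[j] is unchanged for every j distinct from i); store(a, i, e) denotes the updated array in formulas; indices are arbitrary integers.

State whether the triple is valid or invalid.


Working backward. After the program, 2*a[r] < n + 7 must hold.
Before n := 3*n - k: 2*a[r] + k < 3*n + 7
Before n := 2*k + 4: 2*a[r] < 5*k + 19
Before skip: 2*a[r] < 5*k + 19
The weakest precondition is 2*a[r] < 5*k + 19.
Check whether 2*a[r] < 5*k + 16 implies it.
Every state satisfying the precondition satisfies the weakest precondition: the implication holds.
Answer: valid


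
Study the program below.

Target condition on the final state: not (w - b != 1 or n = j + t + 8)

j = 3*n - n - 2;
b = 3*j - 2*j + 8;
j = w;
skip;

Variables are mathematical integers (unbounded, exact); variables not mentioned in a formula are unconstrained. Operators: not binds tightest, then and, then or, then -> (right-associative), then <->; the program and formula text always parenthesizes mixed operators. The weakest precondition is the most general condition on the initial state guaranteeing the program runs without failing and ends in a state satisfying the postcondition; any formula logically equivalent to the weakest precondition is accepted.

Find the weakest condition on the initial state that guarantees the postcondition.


Working backward. After the program, the postcondition not (w - b != 1 or n = j + t + 8) must hold; in canonical form it is not (w != b + 1 or n = j + t + 8).
Before skip: not (w != b + 1 or n = j + t + 8)
Before j := w: not (w != b + 1 or n = t + w + 8)
Before b := 3*j - 2*j + 8: not (w != j + 9 or n = t + w + 8)
Before j := 3*n - n - 2: not (w != 2*n + 7 or n = t + w + 8)
Answer: WP = not (w != 2*n + 7 or n = t + w + 8)


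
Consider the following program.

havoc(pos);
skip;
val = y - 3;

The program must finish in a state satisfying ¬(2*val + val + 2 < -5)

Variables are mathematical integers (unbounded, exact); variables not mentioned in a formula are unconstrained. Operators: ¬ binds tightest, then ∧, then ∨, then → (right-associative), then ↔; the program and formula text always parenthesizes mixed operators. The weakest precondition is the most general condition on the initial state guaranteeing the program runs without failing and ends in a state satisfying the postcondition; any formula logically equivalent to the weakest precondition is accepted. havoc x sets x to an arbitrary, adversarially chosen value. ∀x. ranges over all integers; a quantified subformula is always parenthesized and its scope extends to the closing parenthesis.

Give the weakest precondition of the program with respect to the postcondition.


Working backward. After the program, the postcondition ¬(2*val + val + 2 < -5) must hold; in canonical form it is ¬(3*val < -7).
Before val := y - 3: ¬(3*y < 2)
Before skip: ¬(3*y < 2)
Before havoc pos: ¬(3*y < 2)
Answer: WP = ¬(3*y < 2)


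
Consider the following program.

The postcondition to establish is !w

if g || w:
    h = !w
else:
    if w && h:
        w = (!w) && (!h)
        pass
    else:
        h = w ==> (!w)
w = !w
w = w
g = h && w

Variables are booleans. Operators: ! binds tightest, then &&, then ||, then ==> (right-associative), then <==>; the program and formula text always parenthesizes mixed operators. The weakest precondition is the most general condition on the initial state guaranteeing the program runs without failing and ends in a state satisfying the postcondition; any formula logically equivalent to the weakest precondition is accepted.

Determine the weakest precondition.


Working backward. After the program, !w must hold.
Before g := h && w: !w
Before w := w: !w
Before w := !w: w
Then branch requires w; else branch requires ((w && h) ==> ((!w) && (!h))) && ((!(w && h)) ==> w).
Before the if: ((g || w) ==> w) && ((!(g || w)) ==> (((w && h) ==> ((!w) && (!h))) && ((!(w && h)) ==> w)))
Answer: WP = ((g || w) ==> w) && ((!(g || w)) ==> (((w && h) ==> ((!w) && (!h))) && ((!(w && h)) ==> w)))


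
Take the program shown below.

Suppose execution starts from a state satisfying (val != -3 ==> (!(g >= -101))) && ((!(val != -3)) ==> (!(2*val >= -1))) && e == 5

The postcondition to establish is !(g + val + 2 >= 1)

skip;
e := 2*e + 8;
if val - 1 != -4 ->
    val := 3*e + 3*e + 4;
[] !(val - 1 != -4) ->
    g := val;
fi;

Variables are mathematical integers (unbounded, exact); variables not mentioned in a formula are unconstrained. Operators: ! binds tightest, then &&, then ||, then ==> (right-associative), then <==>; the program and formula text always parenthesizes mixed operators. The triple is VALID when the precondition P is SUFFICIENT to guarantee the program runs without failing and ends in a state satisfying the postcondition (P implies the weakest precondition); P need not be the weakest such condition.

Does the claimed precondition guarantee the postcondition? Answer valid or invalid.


Working backward. After the program, the postcondition !(g + val + 2 >= 1) must hold; in canonical form it is !(g + val >= -1).
Then branch requires !(6*e + g >= -5); else branch requires !(2*val >= -1).
Before the if: (val != -3 ==> (!(6*e + g >= -5))) && ((!(val != -3)) ==> (!(2*val >= -1)))
Before e := 2*e + 8: (val != -3 ==> (!(12*e + g >= -53))) && ((!(val != -3)) ==> (!(2*val >= -1)))
Before skip: (val != -3 ==> (!(12*e + g >= -53))) && ((!(val != -3)) ==> (!(2*val >= -1)))
The weakest precondition is (val != -3 ==> (!(12*e + g >= -53))) && ((!(val != -3)) ==> (!(2*val >= -1))).
Check whether (val != -3 ==> (!(g >= -101))) && ((!(val != -3)) ==> (!(2*val >= -1))) && e == 5 implies it.
Countermodel: at the initial state e = 5, g = -113, val = -2, the precondition holds but the weakest precondition fails.
Answer: invalid


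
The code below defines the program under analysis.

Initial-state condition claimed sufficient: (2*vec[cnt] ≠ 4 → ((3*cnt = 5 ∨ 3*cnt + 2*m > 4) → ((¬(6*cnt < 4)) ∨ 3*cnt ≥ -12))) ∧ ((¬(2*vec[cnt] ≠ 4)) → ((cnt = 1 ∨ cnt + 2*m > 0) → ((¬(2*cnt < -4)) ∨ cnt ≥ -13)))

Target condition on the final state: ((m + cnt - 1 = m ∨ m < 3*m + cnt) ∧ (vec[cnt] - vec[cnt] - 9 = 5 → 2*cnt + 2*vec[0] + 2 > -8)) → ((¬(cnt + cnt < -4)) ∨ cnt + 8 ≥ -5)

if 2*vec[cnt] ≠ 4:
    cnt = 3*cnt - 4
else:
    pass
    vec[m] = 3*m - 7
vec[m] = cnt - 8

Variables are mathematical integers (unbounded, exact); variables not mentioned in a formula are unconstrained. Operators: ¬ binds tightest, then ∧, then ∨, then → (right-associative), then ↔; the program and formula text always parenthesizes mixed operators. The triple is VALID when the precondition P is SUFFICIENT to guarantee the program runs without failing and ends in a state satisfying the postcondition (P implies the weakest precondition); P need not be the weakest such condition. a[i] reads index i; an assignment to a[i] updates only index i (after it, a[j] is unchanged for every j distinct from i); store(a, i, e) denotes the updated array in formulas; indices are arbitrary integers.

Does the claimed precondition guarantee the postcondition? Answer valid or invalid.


Working backward. After the program, the postcondition ((m + cnt - 1 = m ∨ m < 3*m + cnt) ∧ (vec[cnt] - vec[cnt] - 9 = 5 → 2*cnt + 2*vec[0] + 2 > -8)) → ((¬(cnt + cnt < -4)) ∨ cnt + 8 ≥ -5) must hold; in canonical form it is (cnt = 1 ∨ cnt + 2*m > 0) → ((¬(2*cnt < -4)) ∨ cnt ≥ -13).
Before vec[m] := cnt - 8: (cnt = 1 ∨ cnt + 2*m > 0) → ((¬(2*cnt < -4)) ∨ cnt ≥ -13)
Then branch requires (3*cnt = 5 ∨ 3*cnt + 2*m > 4) → ((¬(6*cnt < 4)) ∨ 3*cnt ≥ -9); else branch requires (cnt = 1 ∨ cnt + 2*m > 0) → ((¬(2*cnt < -4)) ∨ cnt ≥ -13).
Before the if: (2*vec[cnt] ≠ 4 → ((3*cnt = 5 ∨ 3*cnt + 2*m > 4) → ((¬(6*cnt < 4)) ∨ 3*cnt ≥ -9))) ∧ ((¬(2*vec[cnt] ≠ 4)) → ((cnt = 1 ∨ cnt + 2*m > 0) → ((¬(2*cnt < -4)) ∨ cnt ≥ -13)))
The weakest precondition is (2*vec[cnt] ≠ 4 → ((3*cnt = 5 ∨ 3*cnt + 2*m > 4) → ((¬(6*cnt < 4)) ∨ 3*cnt ≥ -9))) ∧ ((¬(2*vec[cnt] ≠ 4)) → ((cnt = 1 ∨ cnt + 2*m > 0) → ((¬(2*cnt < -4)) ∨ cnt ≥ -13))).
Check whether (2*vec[cnt] ≠ 4 → ((3*cnt = 5 ∨ 3*cnt + 2*m > 4) → ((¬(6*cnt < 4)) ∨ 3*cnt ≥ -12))) ∧ ((¬(2*vec[cnt] ≠ 4)) → ((cnt = 1 ∨ cnt + 2*m > 0) → ((¬(2*cnt < -4)) ∨ cnt ≥ -13))) implies it.
Countermodel: at the initial state cnt = -4, m = 9, vec = {[-4] = 3, elsewhere 3}, the precondition holds but the weakest precondition fails.
Answer: invalid


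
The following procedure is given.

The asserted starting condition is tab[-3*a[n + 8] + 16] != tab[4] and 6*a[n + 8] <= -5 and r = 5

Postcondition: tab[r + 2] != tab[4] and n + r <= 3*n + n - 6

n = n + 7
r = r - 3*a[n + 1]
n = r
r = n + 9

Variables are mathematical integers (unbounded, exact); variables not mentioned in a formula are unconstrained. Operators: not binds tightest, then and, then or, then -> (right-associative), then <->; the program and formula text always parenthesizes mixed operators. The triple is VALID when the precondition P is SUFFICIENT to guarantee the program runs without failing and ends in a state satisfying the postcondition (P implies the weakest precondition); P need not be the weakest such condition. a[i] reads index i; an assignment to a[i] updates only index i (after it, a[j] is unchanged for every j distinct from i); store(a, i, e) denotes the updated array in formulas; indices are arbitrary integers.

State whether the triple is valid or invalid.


Working backward. After the program, the postcondition tab[r + 2] != tab[4] and n + r <= 3*n + n - 6 must hold; in canonical form it is tab[r + 2] != tab[4] and r <= 3*n - 6.
Before r := n + 9: tab[n + 11] != tab[4] and 2*n >= 15
Before n := r: tab[r + 11] != tab[4] and 2*r >= 15
Before r := r - 3*a[n + 1]: tab[-3*a[n + 1] + r + 11] != tab[4] and 2*r >= 6*a[n + 1] + 15
Before n := n + 7: tab[-3*a[n + 8] + r + 11] != tab[4] and 2*r >= 6*a[n + 8] + 15
The weakest precondition is tab[-3*a[n + 8] + r + 11] != tab[4] and 2*r >= 6*a[n + 8] + 15.
Check whether tab[-3*a[n + 8] + 16] != tab[4] and 6*a[n + 8] <= -5 and r = 5 implies it.
Every state satisfying the precondition satisfies the weakest precondition: the implication holds.
Answer: valid


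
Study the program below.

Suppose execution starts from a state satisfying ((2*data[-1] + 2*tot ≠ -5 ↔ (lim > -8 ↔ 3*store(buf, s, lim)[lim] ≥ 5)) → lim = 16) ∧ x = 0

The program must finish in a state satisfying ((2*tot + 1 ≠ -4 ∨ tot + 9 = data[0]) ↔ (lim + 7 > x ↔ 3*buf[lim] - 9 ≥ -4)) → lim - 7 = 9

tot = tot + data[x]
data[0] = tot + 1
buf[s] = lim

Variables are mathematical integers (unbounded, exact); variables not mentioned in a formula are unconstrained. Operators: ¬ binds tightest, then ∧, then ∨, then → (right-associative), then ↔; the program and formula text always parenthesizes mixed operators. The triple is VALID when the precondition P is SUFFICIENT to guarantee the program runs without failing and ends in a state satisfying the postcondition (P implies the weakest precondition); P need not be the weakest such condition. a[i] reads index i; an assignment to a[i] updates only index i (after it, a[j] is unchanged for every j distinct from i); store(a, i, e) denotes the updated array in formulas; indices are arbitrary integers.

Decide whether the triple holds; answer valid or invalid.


Working backward. After the program, the postcondition ((2*tot + 1 ≠ -4 ∨ tot + 9 = data[0]) ↔ (lim + 7 > x ↔ 3*buf[lim] - 9 ≥ -4)) → lim - 7 = 9 must hold; in canonical form it is ((2*tot ≠ -5 ∨ tot = data[0] - 9) ↔ (lim > x - 7 ↔ 3*buf[lim] ≥ 5)) → lim = 16.
Before buf[s] := lim: ((2*tot ≠ -5 ∨ tot = data[0] - 9) ↔ (lim > x - 7 ↔ 3*store(buf, s, lim)[lim] ≥ 5)) → lim = 16
Before data[0] := tot + 1: (2*tot ≠ -5 ↔ (lim > x - 7 ↔ 3*store(buf, s, lim)[lim] ≥ 5)) → lim = 16
Before tot := tot + data[x]: (2*data[x] + 2*tot ≠ -5 ↔ (lim > x - 7 ↔ 3*store(buf, s, lim)[lim] ≥ 5)) → lim = 16
The weakest precondition is (2*data[x] + 2*tot ≠ -5 ↔ (lim > x - 7 ↔ 3*store(buf, s, lim)[lim] ≥ 5)) → lim = 16.
Check whether ((2*data[-1] + 2*tot ≠ -5 ↔ (lim > -8 ↔ 3*store(buf, s, lim)[lim] ≥ 5)) → lim = 16) ∧ x = 0 implies it.
Countermodel: at the initial state buf = {[-7] = 2, [-1] = 2, [0] = 2, elsewhere 2}, data = {[-7] = 0, [-1] = 0, [0] = 0, elsewhere 0}, lim = -7, s = -7, tot = 0, x = 0, the precondition holds but the weakest precondition fails.
Answer: invalid


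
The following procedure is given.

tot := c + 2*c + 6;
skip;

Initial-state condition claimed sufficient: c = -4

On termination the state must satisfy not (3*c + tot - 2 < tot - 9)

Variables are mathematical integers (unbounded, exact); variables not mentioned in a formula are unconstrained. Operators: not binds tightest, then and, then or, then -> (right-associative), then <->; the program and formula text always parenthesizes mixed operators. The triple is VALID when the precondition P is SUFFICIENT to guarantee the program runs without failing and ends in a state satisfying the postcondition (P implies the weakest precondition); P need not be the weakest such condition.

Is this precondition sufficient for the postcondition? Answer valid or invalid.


Working backward. After the program, the postcondition not (3*c + tot - 2 < tot - 9) must hold; in canonical form it is not (3*c < -7).
Before skip: not (3*c < -7)
Before tot := c + 2*c + 6: not (3*c < -7)
The weakest precondition is not (3*c < -7).
Check whether c = -4 implies it.
Countermodel: at the initial state c = -4, the precondition holds but the weakest precondition fails.
Answer: invalid


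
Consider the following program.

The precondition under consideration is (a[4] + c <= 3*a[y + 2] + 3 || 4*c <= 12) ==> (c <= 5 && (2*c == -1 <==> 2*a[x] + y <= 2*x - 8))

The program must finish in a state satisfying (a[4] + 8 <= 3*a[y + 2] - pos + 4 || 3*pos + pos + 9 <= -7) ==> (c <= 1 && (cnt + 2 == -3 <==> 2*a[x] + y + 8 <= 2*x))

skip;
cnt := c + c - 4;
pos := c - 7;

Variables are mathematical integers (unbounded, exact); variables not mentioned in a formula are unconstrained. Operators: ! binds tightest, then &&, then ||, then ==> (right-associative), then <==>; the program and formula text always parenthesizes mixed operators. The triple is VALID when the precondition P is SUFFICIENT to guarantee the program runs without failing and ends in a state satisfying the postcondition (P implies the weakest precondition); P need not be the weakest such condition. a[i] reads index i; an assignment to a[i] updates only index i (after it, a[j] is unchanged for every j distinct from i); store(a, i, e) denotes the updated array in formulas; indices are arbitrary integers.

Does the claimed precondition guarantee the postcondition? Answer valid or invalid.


Working backward. After the program, the postcondition (a[4] + 8 <= 3*a[y + 2] - pos + 4 || 3*pos + pos + 9 <= -7) ==> (c <= 1 && (cnt + 2 == -3 <==> 2*a[x] + y + 8 <= 2*x)) must hold; in canonical form it is (a[4] + pos <= 3*a[y + 2] - 4 || 4*pos <= -16) ==> (c <= 1 && (cnt == -5 <==> 2*a[x] + y <= 2*x - 8)).
Before pos := c - 7: (a[4] + c <= 3*a[y + 2] + 3 || 4*c <= 12) ==> (c <= 1 && (cnt == -5 <==> 2*a[x] + y <= 2*x - 8))
Before cnt := c + c - 4: (a[4] + c <= 3*a[y + 2] + 3 || 4*c <= 12) ==> (c <= 1 && (2*c == -1 <==> 2*a[x] + y <= 2*x - 8))
Before skip: (a[4] + c <= 3*a[y + 2] + 3 || 4*c <= 12) ==> (c <= 1 && (2*c == -1 <==> 2*a[x] + y <= 2*x - 8))
The weakest precondition is (a[4] + c <= 3*a[y + 2] + 3 || 4*c <= 12) ==> (c <= 1 && (2*c == -1 <==> 2*a[x] + y <= 2*x - 8)).
Check whether (a[4] + c <= 3*a[y + 2] + 3 || 4*c <= 12) ==> (c <= 5 && (2*c == -1 <==> 2*a[x] + y <= 2*x - 8)) implies it.
Countermodel: at the initial state a = {[-30152] = 6516, [2] = 15521, [4] = 0, elsewhere 15521}, c = 3, x = -30152, y = 0, the precondition holds but the weakest precondition fails.
Answer: invalid


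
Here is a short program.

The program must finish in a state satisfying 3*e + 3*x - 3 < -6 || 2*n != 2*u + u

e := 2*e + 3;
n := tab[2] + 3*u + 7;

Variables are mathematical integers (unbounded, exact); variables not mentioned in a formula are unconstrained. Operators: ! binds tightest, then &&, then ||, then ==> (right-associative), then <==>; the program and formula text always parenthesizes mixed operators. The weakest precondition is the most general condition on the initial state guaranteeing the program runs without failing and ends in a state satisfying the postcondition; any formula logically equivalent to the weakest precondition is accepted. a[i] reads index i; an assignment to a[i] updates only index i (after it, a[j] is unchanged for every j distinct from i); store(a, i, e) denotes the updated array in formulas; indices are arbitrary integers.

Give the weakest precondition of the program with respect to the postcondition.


Working backward. After the program, the postcondition 3*e + 3*x - 3 < -6 || 2*n != 2*u + u must hold; in canonical form it is 3*e + 3*x < -3 || 2*n != 3*u.
Before n := tab[2] + 3*u + 7: 3*e + 3*x < -3 || 2*tab[2] + 3*u != -14
Before e := 2*e + 3: 6*e + 3*x < -12 || 2*tab[2] + 3*u != -14
Answer: WP = 6*e + 3*x < -12 || 2*tab[2] + 3*u != -14


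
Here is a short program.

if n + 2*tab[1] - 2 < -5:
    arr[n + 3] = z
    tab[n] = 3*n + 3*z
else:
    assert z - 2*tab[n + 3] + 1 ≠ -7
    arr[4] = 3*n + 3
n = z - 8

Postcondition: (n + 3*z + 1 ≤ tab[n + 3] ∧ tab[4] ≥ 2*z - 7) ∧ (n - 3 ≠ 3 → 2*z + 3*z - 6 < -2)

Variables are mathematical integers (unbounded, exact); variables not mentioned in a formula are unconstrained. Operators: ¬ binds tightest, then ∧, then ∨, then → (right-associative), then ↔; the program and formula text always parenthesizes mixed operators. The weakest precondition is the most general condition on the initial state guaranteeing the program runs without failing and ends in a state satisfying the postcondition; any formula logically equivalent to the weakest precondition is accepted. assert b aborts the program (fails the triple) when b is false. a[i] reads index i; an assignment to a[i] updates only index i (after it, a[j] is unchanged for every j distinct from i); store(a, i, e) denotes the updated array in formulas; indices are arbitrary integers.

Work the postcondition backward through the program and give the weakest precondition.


Working backward. After the program, the postcondition (n + 3*z + 1 ≤ tab[n + 3] ∧ tab[4] ≥ 2*z - 7) ∧ (n - 3 ≠ 3 → 2*z + 3*z - 6 < -2) must hold; in canonical form it is n + 3*z ≤ tab[n + 3] - 1 ∧ tab[4] ≥ 2*z - 7 ∧ (n ≠ 6 → 5*z < 4).
Before n := z - 8: 4*z ≤ tab[z - 5] + 7 ∧ tab[4] ≥ 2*z - 7 ∧ (z ≠ 14 → 5*z < 4)
Then branch requires 4*z ≤ store(tab, n, 3*n + 3*z)[z - 5] + 7 ∧ store(tab, n, 3*n + 3*z)[4] ≥ 2*z - 7 ∧ (z ≠ 14 → 5*z < 4); else branch requires z ≠ 2*tab[n + 3] - 8 ∧ 4*z ≤ tab[z - 5] + 7 ∧ tab[4] ≥ 2*z - 7 ∧ (z ≠ 14 → 5*z < 4).
Before the if: (2*tab[1] + n < -3 → (4*z ≤ store(tab, n, 3*n + 3*z)[z - 5] + 7 ∧ store(tab, n, 3*n + 3*z)[4] ≥ 2*z - 7 ∧ (z ≠ 14 → 5*z < 4))) ∧ ((¬(2*tab[1] + n < -3)) → (z ≠ 2*tab[n + 3] - 8 ∧ 4*z ≤ tab[z - 5] + 7 ∧ tab[4] ≥ 2*z - 7 ∧ (z ≠ 14 → 5*z < 4)))
Answer: WP = (2*tab[1] + n < -3 → (4*z ≤ store(tab, n, 3*n + 3*z)[z - 5] + 7 ∧ store(tab, n, 3*n + 3*z)[4] ≥ 2*z - 7 ∧ (z ≠ 14 → 5*z < 4))) ∧ ((¬(2*tab[1] + n < -3)) → (z ≠ 2*tab[n + 3] - 8 ∧ 4*z ≤ tab[z - 5] + 7 ∧ tab[4] ≥ 2*z - 7 ∧ (z ≠ 14 → 5*z < 4)))


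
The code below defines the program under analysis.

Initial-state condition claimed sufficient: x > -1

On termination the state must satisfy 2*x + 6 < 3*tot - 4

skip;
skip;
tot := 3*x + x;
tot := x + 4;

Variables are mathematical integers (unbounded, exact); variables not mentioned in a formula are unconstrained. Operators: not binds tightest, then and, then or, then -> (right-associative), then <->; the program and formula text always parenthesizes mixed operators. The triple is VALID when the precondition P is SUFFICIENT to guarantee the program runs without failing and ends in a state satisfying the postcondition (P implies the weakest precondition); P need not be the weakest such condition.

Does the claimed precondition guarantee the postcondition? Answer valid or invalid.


Working backward. After the program, the postcondition 2*x + 6 < 3*tot - 4 must hold; in canonical form it is 2*x < 3*tot - 10.
Before tot := x + 4: x > -2
Before tot := 3*x + x: x > -2
Before skip: x > -2
Before skip: x > -2
The weakest precondition is x > -2.
Check whether x > -1 implies it.
Every state satisfying the precondition satisfies the weakest precondition: the implication holds.
Answer: valid


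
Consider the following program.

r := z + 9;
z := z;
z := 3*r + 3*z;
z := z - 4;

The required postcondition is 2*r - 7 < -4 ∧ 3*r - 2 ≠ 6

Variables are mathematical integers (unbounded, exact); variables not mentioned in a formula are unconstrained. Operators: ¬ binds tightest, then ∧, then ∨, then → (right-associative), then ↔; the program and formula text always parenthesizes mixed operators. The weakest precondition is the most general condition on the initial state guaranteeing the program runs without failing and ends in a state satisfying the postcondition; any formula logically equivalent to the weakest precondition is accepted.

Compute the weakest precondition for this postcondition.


Working backward. After the program, the postcondition 2*r - 7 < -4 ∧ 3*r - 2 ≠ 6 must hold; in canonical form it is 2*r < 3 ∧ 3*r ≠ 8.
Before z := z - 4: 2*r < 3 ∧ 3*r ≠ 8
Before z := 3*r + 3*z: 2*r < 3 ∧ 3*r ≠ 8
Before z := z: 2*r < 3 ∧ 3*r ≠ 8
Before r := z + 9: 2*z < -15 ∧ 3*z ≠ -19
Answer: WP = 2*z < -15 ∧ 3*z ≠ -19


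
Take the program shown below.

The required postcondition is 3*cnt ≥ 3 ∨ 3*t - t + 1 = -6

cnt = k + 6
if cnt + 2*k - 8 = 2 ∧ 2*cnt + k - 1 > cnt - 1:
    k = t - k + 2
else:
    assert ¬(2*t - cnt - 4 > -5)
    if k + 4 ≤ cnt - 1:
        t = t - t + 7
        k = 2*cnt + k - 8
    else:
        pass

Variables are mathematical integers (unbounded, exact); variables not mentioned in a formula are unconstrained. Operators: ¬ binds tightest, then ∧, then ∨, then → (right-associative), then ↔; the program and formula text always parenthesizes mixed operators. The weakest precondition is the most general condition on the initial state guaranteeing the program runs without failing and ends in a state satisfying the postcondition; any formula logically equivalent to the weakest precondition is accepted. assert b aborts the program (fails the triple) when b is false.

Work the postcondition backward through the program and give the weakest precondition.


Working backward. After the program, the postcondition 3*cnt ≥ 3 ∨ 3*t - t + 1 = -6 must hold; in canonical form it is 3*cnt ≥ 3 ∨ 2*t = -7.
Then branch requires 3*cnt ≥ 3 ∨ 2*t = -7; else branch requires (¬(2*t > cnt - 1)) ∧ (k ≤ cnt - 5 → 3*cnt ≥ 3) ∧ ((¬(k ≤ cnt - 5)) → (3*cnt ≥ 3 ∨ 2*t = -7)).
Before the if: ((cnt + 2*k = 10 ∧ cnt + k > 0) → (3*cnt ≥ 3 ∨ 2*t = -7)) ∧ ((¬(cnt + 2*k = 10 ∧ cnt + k > 0)) → ((¬(2*t > cnt - 1)) ∧ (k ≤ cnt - 5 → 3*cnt ≥ 3) ∧ ((¬(k ≤ cnt - 5)) → (3*cnt ≥ 3 ∨ 2*t = -7))))
Before cnt := k + 6: ((3*k = 4 ∧ 2*k > -6) → (3*k ≥ -15 ∨ 2*t = -7)) ∧ ((¬(3*k = 4 ∧ 2*k > -6)) → ((¬(2*t > k + 5)) ∧ 3*k ≥ -15))
Answer: WP = ((3*k = 4 ∧ 2*k > -6) → (3*k ≥ -15 ∨ 2*t = -7)) ∧ ((¬(3*k = 4 ∧ 2*k > -6)) → ((¬(2*t > k + 5)) ∧ 3*k ≥ -15))


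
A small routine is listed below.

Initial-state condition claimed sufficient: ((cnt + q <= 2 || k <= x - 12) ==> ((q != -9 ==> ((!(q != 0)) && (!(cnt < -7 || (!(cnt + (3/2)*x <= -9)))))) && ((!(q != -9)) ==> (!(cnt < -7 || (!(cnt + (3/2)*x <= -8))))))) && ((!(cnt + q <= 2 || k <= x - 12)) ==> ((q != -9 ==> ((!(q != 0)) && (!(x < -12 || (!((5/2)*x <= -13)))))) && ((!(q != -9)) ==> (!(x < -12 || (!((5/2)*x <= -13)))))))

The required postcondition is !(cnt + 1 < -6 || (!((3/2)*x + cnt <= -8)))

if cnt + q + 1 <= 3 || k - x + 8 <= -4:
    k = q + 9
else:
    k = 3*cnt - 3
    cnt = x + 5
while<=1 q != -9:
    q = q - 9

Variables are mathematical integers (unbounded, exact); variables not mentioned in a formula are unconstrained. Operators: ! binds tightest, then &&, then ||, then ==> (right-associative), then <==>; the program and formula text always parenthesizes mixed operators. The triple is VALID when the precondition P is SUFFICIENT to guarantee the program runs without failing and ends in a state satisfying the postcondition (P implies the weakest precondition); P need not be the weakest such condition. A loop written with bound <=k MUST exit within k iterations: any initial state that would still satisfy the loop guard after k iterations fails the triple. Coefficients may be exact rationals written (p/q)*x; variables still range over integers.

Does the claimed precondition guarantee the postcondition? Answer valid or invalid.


Working backward. After the program, the postcondition !(cnt + 1 < -6 || (!((3/2)*x + cnt <= -8))) must hold; in canonical form it is !(cnt < -7 || (!(cnt + (3/2)*x <= -8))).
Before the loop (bound <=1), unroll the exhaustion recursion (WP_0 = exit-now case; WP_j = one more guarded iteration, up to j = 1):
  WP_0: (!(q != -9)) && (!(cnt < -7 || (!(cnt + (3/2)*x <= -8))))
  WP_1: (q != -9 ==> ((!(q != 0)) && (!(cnt < -7 || (!(cnt + (3/2)*x <= -8)))))) && ((!(q != -9)) ==> (!(cnt < -7 || (!(cnt + (3/2)*x <= -8)))))
So before the loop: (q != -9 ==> ((!(q != 0)) && (!(cnt < -7 || (!(cnt + (3/2)*x <= -8)))))) && ((!(q != -9)) ==> (!(cnt < -7 || (!(cnt + (3/2)*x <= -8)))))
Then branch requires (q != -9 ==> ((!(q != 0)) && (!(cnt < -7 || (!(cnt + (3/2)*x <= -8)))))) && ((!(q != -9)) ==> (!(cnt < -7 || (!(cnt + (3/2)*x <= -8))))); else branch requires (q != -9 ==> ((!(q != 0)) && (!(x < -12 || (!((5/2)*x <= -13)))))) && ((!(q != -9)) ==> (!(x < -12 || (!((5/2)*x <= -13))))).
Before the if: ((cnt + q <= 2 || k <= x - 12) ==> ((q != -9 ==> ((!(q != 0)) && (!(cnt < -7 || (!(cnt + (3/2)*x <= -8)))))) && ((!(q != -9)) ==> (!(cnt < -7 || (!(cnt + (3/2)*x <= -8))))))) && ((!(cnt + q <= 2 || k <= x - 12)) ==> ((q != -9 ==> ((!(q != 0)) && (!(x < -12 || (!((5/2)*x <= -13)))))) && ((!(q != -9)) ==> (!(x < -12 || (!((5/2)*x <= -13)))))))
The weakest precondition is ((cnt + q <= 2 || k <= x - 12) ==> ((q != -9 ==> ((!(q != 0)) && (!(cnt < -7 || (!(cnt + (3/2)*x <= -8)))))) && ((!(q != -9)) ==> (!(cnt < -7 || (!(cnt + (3/2)*x <= -8))))))) && ((!(cnt + q <= 2 || k <= x - 12)) ==> ((q != -9 ==> ((!(q != 0)) && (!(x < -12 || (!((5/2)*x <= -13)))))) && ((!(q != -9)) ==> (!(x < -12 || (!((5/2)*x <= -13))))))).
Check whether ((cnt + q <= 2 || k <= x - 12) ==> ((q != -9 ==> ((!(q != 0)) && (!(cnt < -7 || (!(cnt + (3/2)*x <= -9)))))) && ((!(q != -9)) ==> (!(cnt < -7 || (!(cnt + (3/2)*x <= -8))))))) && ((!(cnt + q <= 2 || k <= x - 12)) ==> ((q != -9 ==> ((!(q != 0)) && (!(x < -12 || (!((5/2)*x <= -13)))))) && ((!(q != -9)) ==> (!(x < -12 || (!((5/2)*x <= -13))))))) implies it.
Every state satisfying the precondition satisfies the weakest precondition: the implication holds.
Answer: valid


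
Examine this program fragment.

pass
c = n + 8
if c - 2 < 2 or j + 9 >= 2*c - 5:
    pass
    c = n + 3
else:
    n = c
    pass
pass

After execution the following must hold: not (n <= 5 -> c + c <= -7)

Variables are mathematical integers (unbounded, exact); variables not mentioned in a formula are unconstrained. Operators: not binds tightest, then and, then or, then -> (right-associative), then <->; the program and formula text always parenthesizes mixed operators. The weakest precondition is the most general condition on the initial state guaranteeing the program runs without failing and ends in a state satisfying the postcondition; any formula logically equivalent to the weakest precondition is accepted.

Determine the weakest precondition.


Working backward. After the program, the postcondition not (n <= 5 -> c + c <= -7) must hold; in canonical form it is not (n <= 5 -> 2*c <= -7).
Before skip: not (n <= 5 -> 2*c <= -7)
Then branch requires not (n <= 5 -> 2*n <= -13); else branch requires not (c <= 5 -> 2*c <= -7).
Before the if: ((c < 4 or j >= 2*c - 14) -> (not (n <= 5 -> 2*n <= -13))) and ((not (c < 4 or j >= 2*c - 14)) -> (not (c <= 5 -> 2*c <= -7)))
Before c := n + 8: ((n < -4 or j >= 2*n + 2) -> (not (n <= 5 -> 2*n <= -13))) and ((not (n < -4 or j >= 2*n + 2)) -> (not (n <= -3 -> 2*n <= -23)))
Before skip: ((n < -4 or j >= 2*n + 2) -> (not (n <= 5 -> 2*n <= -13))) and ((not (n < -4 or j >= 2*n + 2)) -> (not (n <= -3 -> 2*n <= -23)))
Answer: WP = ((n < -4 or j >= 2*n + 2) -> (not (n <= 5 -> 2*n <= -13))) and ((not (n < -4 or j >= 2*n + 2)) -> (not (n <= -3 -> 2*n <= -23)))


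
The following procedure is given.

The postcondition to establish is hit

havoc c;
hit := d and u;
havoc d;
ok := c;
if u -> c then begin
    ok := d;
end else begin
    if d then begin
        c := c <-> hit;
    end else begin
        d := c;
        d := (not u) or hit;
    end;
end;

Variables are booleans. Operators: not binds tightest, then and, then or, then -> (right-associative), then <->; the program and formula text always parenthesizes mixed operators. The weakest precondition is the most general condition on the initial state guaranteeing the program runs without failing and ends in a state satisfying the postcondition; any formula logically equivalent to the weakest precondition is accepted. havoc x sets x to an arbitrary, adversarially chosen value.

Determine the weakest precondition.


Working backward. After the program, hit must hold.
Then branch requires hit; else branch requires (d -> hit) and ((not d) -> hit).
Before the if: ((u -> c) -> hit) and ((not (u -> c)) -> ((d -> hit) and ((not d) -> hit)))
Before ok := c: ((u -> c) -> hit) and ((not (u -> c)) -> ((d -> hit) and ((not d) -> hit)))
Before havoc d: ((u -> c) -> hit) and ((not (u -> c)) -> hit)
Before hit := d and u: ((u -> c) -> (d and u)) and ((not (u -> c)) -> (d and u))
Before havoc c: d and u and ((not u) -> (d and u)) and (u -> (d and u))
Answer: WP = d and u and ((not u) -> (d and u)) and (u -> (d and u))
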